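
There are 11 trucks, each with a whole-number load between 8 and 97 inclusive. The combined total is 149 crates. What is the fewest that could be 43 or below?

Let j be the number exceeding 43. Then the total is ≥ 44·j + 8·(11 − j) = 88 + 36j.
So 36j ≤ 61 and j ≤ 1; hence at least 11 − 1 = 10 are ≤ 43.
Exactly 10 works: 10 values at 8 and 1 at 44 total 124; raise one of the low values by 25 (still ≤ 43) to hit 149.

10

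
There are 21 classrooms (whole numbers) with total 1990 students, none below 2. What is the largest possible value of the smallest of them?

94

The 21 values sum to 1990, so their minimum is at most ⌊1990/21⌋ = 94.
Achievable: 5 of them at 94 and 16 at 95 total 1990.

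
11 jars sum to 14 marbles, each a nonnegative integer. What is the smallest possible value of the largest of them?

2

The 11 values sum to 14, so their maximum is at least ⌈14/11⌉ = 2.
Equality holds with 3 values of 2 and 8 values of 1.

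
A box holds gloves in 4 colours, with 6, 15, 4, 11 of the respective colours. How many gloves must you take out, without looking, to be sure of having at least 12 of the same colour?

33

In the worst case you take as many as possible of each colour without reaching 12: 6 + 11 + 4 + 11 = 32.
The next one must give 12 of some colour, so 32 + 1 = 33.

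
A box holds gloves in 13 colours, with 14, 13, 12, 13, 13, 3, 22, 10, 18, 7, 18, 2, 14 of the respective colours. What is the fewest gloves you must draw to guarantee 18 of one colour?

153

In the worst case you take as many as possible of each colour without reaching 18: 14 + 13 + 12 + 13 + 13 + 3 + 17 + 10 + 17 + 7 + 17 + 2 + 14 = 152.
The next one must give 18 of some colour, so 152 + 1 = 153.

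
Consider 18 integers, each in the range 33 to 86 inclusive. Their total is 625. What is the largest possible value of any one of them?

To make one integer as large as possible, make the other 17 as small as possible.
The other 17 contribute at least 17 × 33 = 561, leaving at most 625 − 561 = 64.
Since 64 ≤ 86, this is achievable: one at 64 and 17 at 33.

64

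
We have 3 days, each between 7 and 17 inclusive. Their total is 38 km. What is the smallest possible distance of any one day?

7

Minimizing one value means maximizing the remaining 2.
The other 2 can take up 2 × 17 = 34 ≥ 38 − 7, so one day can sit at its floor of 7.
Achievable: one at 7 and the other 2 totalling 31, which fits since 2 × 7 ≤ 31 ≤ 2 × 17.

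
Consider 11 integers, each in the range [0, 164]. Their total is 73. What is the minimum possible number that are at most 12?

Each value above 12 is at least 13, contributing at least 13 − 0 = 13 above the floor 0.
The sum exceeds the floor total 0 by 73, so at most ⌊73/13⌋ = 5 exceed 12, and at least 6 are ≤ 12.
Exactly 6 works: 6 values at 0 and 5 at 13 total 65; raise one of the low values by 8 (still ≤ 12) to hit 73.

6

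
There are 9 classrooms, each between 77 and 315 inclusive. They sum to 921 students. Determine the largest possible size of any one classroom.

Maximizing one value means minimizing the remaining 8.
The other 8 contribute at least 8 × 77 = 616, leaving at most 921 − 616 = 305.
Since 305 ≤ 315, this is achievable: one at 305 and 8 at 77.

305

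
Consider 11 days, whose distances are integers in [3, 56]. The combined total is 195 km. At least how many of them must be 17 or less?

1

If only k of them are at most 17, the other 11 − k are at least 18, so the total is at least (11 − k)·18 + k·3.
This is ≤ 195, so (11 − k)·18 + 3k ≤ 195, which gives k ≥ 1.
Exactly 1 works: 1 value at 3 and 10 at 18 total 183; raise one of the low values by 12 (still ≤ 17) to hit 195.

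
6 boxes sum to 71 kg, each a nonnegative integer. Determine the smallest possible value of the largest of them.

12

The average is 71/6 > 11, so not all 6 can be 11 or less; the largest is ≥ 12.
Taking 1 copy of 11 and 5 copies of 12 gives exactly 71, so 12 is attained.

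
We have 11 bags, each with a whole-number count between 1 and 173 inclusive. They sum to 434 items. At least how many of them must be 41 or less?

Each value above 41 is at least 42, contributing at least 42 − 1 = 41 above the floor 1.
The sum exceeds the floor total 11 by 423, so at most ⌊423/41⌋ = 10 exceed 41, and at least 1 are ≤ 41.
Exactly 1 works: 1 value at 1 and 10 at 42 total 421; raise one of the low values by 13 (still ≤ 41) to hit 434.

1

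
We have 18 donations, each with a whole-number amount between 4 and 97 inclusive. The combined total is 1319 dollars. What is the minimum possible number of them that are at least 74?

1

Suppose at most 18 − j of them reach 74; then j values are ≤ 73 and the rest ≤ 97.
The total is then ≤ 73·j + 97·(18 − j) = 1746 − 24j. For this to be ≥ 1319 we need j ≤ 17, so at least 18 − 17 = 1 must reach 74.
Exactly 1 works: 1 value at 97 and 17 at 73 total 1338; lower one of the high values by 19 (still ≥ 74) to hit 1319.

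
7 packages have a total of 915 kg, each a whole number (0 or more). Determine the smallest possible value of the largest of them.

131

The 7 values sum to 915, so their maximum is at least ⌈915/7⌉ = 131.
Taking 2 copies of 130 and 5 copies of 131 gives exactly 915, so 131 is attained.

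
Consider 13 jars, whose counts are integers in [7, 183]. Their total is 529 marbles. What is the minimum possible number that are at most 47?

If only k of them are at most 47, the other 13 − k are at least 48, so the total is at least (13 − k)·48 + k·7.
This is ≤ 529, so (13 − k)·48 + 7k ≤ 529, which gives k ≥ 3.
Exactly 3 works: 3 values at 7 and 10 at 48 total 501; raise one of the low values by 28 (still ≤ 47) to hit 529.

3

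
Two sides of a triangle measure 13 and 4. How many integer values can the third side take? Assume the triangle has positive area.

7

The triangle inequality gives |13 − 4| < c < 13 + 4, i.e. 9 < c < 17.
So c can be any integer from 10 to 16: 7 values.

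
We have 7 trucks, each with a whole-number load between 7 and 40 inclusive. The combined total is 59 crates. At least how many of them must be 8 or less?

Each value above 8 is at least 9, contributing at least 9 − 7 = 2 above the floor 7.
The sum exceeds the floor total 49 by 10, so at most ⌊10/2⌋ = 5 exceed 8, and at least 2 are ≤ 8.
Exactly 2 works: 2 values at 7 and 5 at 9 total 59.

2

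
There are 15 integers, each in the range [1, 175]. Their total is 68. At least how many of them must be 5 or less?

Each value above 5 is at least 6, contributing at least 6 − 1 = 5 above the floor 1.
The sum exceeds the floor total 15 by 53, so at most ⌊53/5⌋ = 10 exceed 5, and at least 5 are ≤ 5.
Exactly 5 works: 5 values at 1 and 10 at 6 total 65; raise one of the low values by 3 (still ≤ 5) to hit 68.

5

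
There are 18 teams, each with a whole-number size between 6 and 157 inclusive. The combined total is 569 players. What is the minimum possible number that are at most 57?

10

Let j be the number exceeding 57. Then the total is ≥ 58·j + 6·(18 − j) = 108 + 52j.
So 52j ≤ 461 and j ≤ 8; hence at least 18 − 8 = 10 are ≤ 57.
Exactly 10 works: 10 values at 6 and 8 at 58 total 524; raise one of the low values by 45 (still ≤ 57) to hit 569.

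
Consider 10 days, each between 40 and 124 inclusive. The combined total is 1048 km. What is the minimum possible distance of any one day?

Minimizing one value means maximizing the remaining 9.
The other 9 can take up 9 × 124 = 1116 ≥ 1048 − 40, so one day can sit at its floor of 40.
Achievable: one at 40 and the other 9 totalling 1008, which fits since 9 × 40 ≤ 1008 ≤ 9 × 124.

40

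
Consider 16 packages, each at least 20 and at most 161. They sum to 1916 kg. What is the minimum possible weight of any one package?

To make one package as small as possible, make the other 15 as large as possible.
The other 15 can take up 15 × 161 = 2415 ≥ 1916 − 20, so one package can sit at its floor of 20.
Achievable: one at 20 and the other 15 totalling 1896, which fits since 15 × 20 ≤ 1896 ≤ 15 × 161.

20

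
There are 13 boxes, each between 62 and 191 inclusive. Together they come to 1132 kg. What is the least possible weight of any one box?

62

Minimizing one value means maximizing the remaining 12.
The other 12 can take up 12 × 191 = 2292 ≥ 1132 − 62, so one box can sit at its floor of 62.
Achievable: one at 62 and the other 12 totalling 1070, which fits since 12 × 62 ≤ 1070 ≤ 12 × 191.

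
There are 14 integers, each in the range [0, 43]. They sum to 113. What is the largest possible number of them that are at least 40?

Suppose k of them are at least 40. Those contribute at least 40 each and the other 14 − k at least 0 each.
So the total is at least 40k + 0(14 − k) = 0 + 40k. This must be ≤ 113, giving k ≤ 2.
k = 2 is achieved by 2 values at 40 and 12 at 0, total 80; add 33 to one value (staying below 40) to reach 113.

2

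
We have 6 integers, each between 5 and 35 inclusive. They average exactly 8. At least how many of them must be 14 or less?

5

The total is 6 × 8 = 48.
Let j be the number exceeding 14. Then the total is ≥ 15·j + 5·(6 − j) = 30 + 10j.
So 10j ≤ 18 and j ≤ 1; hence at least 6 − 1 = 5 are ≤ 14.
Exactly 5 works: 5 values at 5 and 1 at 15 total 40; raise one of the low values by 8 (still ≤ 14) to hit 48.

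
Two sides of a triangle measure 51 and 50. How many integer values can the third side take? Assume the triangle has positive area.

The triangle inequality gives |51 − 50| < c < 51 + 50, i.e. 1 < c < 101.
So c can be any integer from 2 to 100: 99 values.

99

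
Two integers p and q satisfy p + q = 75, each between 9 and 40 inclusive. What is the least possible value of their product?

1400

For a fixed sum, pq is smallest when p and q are as far apart as possible.
The extreme feasible split is p = 35, q = 40, giving pq = 1400.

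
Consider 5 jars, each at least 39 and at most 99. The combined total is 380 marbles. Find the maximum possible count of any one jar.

99

Maximizing one value means minimizing the remaining 4.
The other 4 contribute at least 4 × 39 = 156, leaving at most 380 − 156 = 224.
But each jar is capped at 99, so the maximum is 99.
Achievable: one at 99 and the other 4 totalling 281, which fits since 4 × 39 ≤ 281 ≤ 4 × 99.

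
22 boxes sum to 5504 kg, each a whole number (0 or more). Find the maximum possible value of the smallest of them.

The average is 5504/22 < 251, so some value is ≤ 250.
Equality holds with 18 values of 250 and 4 values of 251.

250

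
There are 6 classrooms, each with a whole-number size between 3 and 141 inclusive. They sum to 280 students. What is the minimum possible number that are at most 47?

1

Let j be the number exceeding 47. Then the total is ≥ 48·j + 3·(6 − j) = 18 + 45j.
So 45j ≤ 262 and j ≤ 5; hence at least 6 − 5 = 1 are ≤ 47.
Exactly 1 works: 1 value at 3 and 5 at 48 total 243; raise one of the low values by 37 (still ≤ 47) to hit 280.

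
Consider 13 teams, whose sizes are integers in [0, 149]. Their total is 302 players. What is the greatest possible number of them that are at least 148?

2

With k values at 148 or above and the rest at least 0, the sum is at least 0 + 148k.
Since the sum is 302, we need 148k ≤ 302, i.e. k ≤ 2.
k = 2 is achieved by 2 values at 148 and 11 at 0, total 296; add 6 to one value (staying below 148) to reach 302.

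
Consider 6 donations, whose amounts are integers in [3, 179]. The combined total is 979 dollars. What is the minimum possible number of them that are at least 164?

1

Each value short of 164 is at most 163, costing at least 179 − 163 = 16 against the maximum total of 1074.
We can afford to lose at most 1074 − 979 = 95, so at most ⌊95/16⌋ = 5 fall short, and at least 1 are ≥ 164.
Exactly 1 works: 1 value at 179 and 5 at 163 total 994; lower one of the high values by 15 (still ≥ 164) to hit 979.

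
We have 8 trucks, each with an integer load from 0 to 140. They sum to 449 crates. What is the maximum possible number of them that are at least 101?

Suppose k of them are at least 101. Those contribute at least 101 each and the other 8 − k at least 0 each.
So the total is at least 101k + 0(8 − k) = 0 + 101k. This must be ≤ 449, giving k ≤ 4.
k = 4 is achieved by 4 values at 101 and 4 at 0, total 404; add 45 to one value (staying below 101) to reach 449.

4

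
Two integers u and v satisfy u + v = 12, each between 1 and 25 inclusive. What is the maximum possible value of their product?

For a fixed sum, the product uv is largest when u and v are as close as possible.
Taking u = 6 and v = 6 (both in [1, 25]) gives uv = 36.

36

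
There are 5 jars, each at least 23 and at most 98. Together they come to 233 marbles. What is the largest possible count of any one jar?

Maximizing one value means minimizing the remaining 4.
The other 4 contribute at least 4 × 23 = 92, leaving at most 233 − 92 = 141.
But each jar is capped at 98, so the maximum is 98.
Achievable: one at 98 and the other 4 totalling 135, which fits since 4 × 23 ≤ 135 ≤ 4 × 98.

98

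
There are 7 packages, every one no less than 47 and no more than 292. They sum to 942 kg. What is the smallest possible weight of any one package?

To make one package as small as possible, make the other 6 as large as possible.
The other 6 can take up 6 × 292 = 1752 ≥ 942 − 47, so one package can sit at its floor of 47.
Achievable: one at 47 and the other 6 totalling 895, which fits since 6 × 47 ≤ 895 ≤ 6 × 292.

47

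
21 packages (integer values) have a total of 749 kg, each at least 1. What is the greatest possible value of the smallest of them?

If every one of the 21 were at least 36, the total would be at least 21 × 36 = 756 > 749.
Taking 7 copies of 35 and 14 copies of 36 gives exactly 749, so 35 is attained.

35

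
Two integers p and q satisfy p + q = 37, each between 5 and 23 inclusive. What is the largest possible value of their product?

For a fixed sum, the product pq is largest when p and q are as close as possible.
Taking p = 18 and q = 19 (both in [5, 23]) gives pq = 342.

342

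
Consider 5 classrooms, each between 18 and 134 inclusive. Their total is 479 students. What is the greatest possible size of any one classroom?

To make one classroom as large as possible, make the other 4 as small as possible.
The other 4 contribute at least 4 × 18 = 72, leaving at most 479 − 72 = 407.
But each classroom is capped at 134, so the maximum is 134.
Achievable: one at 134 and the other 4 totalling 345, which fits since 4 × 18 ≤ 345 ≤ 4 × 134.

134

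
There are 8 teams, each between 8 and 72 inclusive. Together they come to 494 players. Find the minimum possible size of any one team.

8

To make one team as small as possible, make the other 7 as large as possible.
The other 7 can take up 7 × 72 = 504 ≥ 494 − 8, so one team can sit at its floor of 8.
Achievable: one at 8 and the other 7 totalling 486, which fits since 7 × 8 ≤ 486 ≤ 7 × 72.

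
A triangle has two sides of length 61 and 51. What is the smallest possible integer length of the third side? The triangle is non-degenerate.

The third side must exceed |61 − 51| = 10.
The smallest integer above 10 is 11.

11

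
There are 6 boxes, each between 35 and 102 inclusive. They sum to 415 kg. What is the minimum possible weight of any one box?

To make one box as small as possible, make the other 5 as large as possible.
The other 5 can take up 5 × 102 = 510 ≥ 415 − 35, so one box can sit at its floor of 35.
Achievable: one at 35 and the other 5 totalling 380, which fits since 5 × 35 ≤ 380 ≤ 5 × 102.

35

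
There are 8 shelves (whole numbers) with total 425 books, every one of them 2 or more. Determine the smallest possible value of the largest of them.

54

Some value must be at least ⌈425/8⌉ = 54, since 8 × 53 = 424 < 425.
Achievable: 1 of them at 54 and 7 at 53 total 425.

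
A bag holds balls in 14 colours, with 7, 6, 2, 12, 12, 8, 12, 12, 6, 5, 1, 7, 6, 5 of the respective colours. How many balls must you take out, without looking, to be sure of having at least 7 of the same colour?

74

In the worst case you take as many as possible of each colour without reaching 7: 6 + 6 + 2 + 6 + 6 + 6 + 6 + 6 + 6 + 5 + 1 + 6 + 6 + 5 = 73.
The next one must give 7 of some colour, so 73 + 1 = 74.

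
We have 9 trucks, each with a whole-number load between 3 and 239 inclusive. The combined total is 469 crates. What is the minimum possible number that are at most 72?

3

If only k of them are at most 72, the other 9 − k are at least 73, so the total is at least (9 − k)·73 + k·3.
This is ≤ 469, so (9 − k)·73 + 3k ≤ 469, which gives k ≥ 3.
Exactly 3 works: 3 values at 3 and 6 at 73 total 447; raise one of the low values by 22 (still ≤ 72) to hit 469.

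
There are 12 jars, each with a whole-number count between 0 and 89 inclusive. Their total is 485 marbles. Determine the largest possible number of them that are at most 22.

8

Each value at 22 or below falls at least 89 − 22 = 67 short of the ceiling 89.
The ceiling total is 12 × 89 = 1068, and we need 485, so at most ⌊(1068 − 485)/67⌋ = 8 can be that low.
k = 8 is achieved by 8 values at 22 and 4 at 89, total 532; lower one of the 89's by 47 (still > 22) to reach 485.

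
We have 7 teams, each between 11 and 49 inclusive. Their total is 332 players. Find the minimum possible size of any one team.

To make one team as small as possible, make the other 6 as large as possible.
The other 6 contribute at most 6 × 49 = 294, leaving at least 332 − 294 = 38.
Since 38 ≥ 11, this is achievable: one at 38 and 6 at 49.

38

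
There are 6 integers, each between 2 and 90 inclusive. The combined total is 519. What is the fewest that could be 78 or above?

5

If only k of them are at least 78, the other 6 − k are at most 77, so the total is at most k·90 + (6 − k)·77.
This must reach 519, so k·90 + (6 − k)·77 ≥ 519, giving k ≥ 5.
Exactly 5 works: 5 values at 90 and 1 at 77 total 527; lower one of the high values by 8 (still ≥ 78) to hit 519.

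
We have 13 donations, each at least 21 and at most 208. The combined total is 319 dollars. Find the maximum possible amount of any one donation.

To make one donation as large as possible, make the other 12 as small as possible.
The other 12 contribute at least 12 × 21 = 252, leaving at most 319 − 252 = 67.
Since 67 ≤ 208, this is achievable: one at 67 and 12 at 21.

67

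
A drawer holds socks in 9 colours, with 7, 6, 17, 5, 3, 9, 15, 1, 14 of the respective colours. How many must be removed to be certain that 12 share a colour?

65

In the worst case you take as many as possible of each colour without reaching 12: 7 + 6 + 11 + 5 + 3 + 9 + 11 + 1 + 11 = 64.
The next one must give 12 of some colour, so 64 + 1 = 65.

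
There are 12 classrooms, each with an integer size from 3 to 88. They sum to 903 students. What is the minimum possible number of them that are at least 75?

Suppose at most 12 − j of them reach 75; then j values are ≤ 74 and the rest ≤ 88.
The total is then ≤ 74·j + 88·(12 − j) = 1056 − 14j. For this to be ≥ 903 we need j ≤ 10, so at least 12 − 10 = 2 must reach 75.
Exactly 2 works: 2 values at 88 and 10 at 74 total 916; lower one of the high values by 13 (still ≥ 75) to hit 903.

2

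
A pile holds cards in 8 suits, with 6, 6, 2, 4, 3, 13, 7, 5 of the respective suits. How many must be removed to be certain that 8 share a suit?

In the worst case you take as many as possible of each suit without reaching 8: 6 + 6 + 2 + 4 + 3 + 7 + 7 + 5 = 40.
The next one must give 8 of some suit, so 40 + 1 = 41.

41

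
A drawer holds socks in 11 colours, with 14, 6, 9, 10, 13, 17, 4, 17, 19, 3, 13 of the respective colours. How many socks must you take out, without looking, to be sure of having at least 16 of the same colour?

In the worst case you take as many as possible of each colour without reaching 16: 14 + 6 + 9 + 10 + 13 + 15 + 4 + 15 + 15 + 3 + 13 = 117.
The next one must give 16 of some colour, so 117 + 1 = 118.

118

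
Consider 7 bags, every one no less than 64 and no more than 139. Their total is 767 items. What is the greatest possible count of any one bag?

139

Maximizing one value means minimizing the remaining 6.
The other 6 contribute at least 6 × 64 = 384, leaving at most 767 − 384 = 383.
But each bag is capped at 139, so the maximum is 139.
Achievable: one at 139 and the other 6 totalling 628, which fits since 6 × 64 ≤ 628 ≤ 6 × 139.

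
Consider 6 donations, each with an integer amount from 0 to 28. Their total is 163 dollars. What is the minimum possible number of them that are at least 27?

Suppose at most 6 − j of them reach 27; then j values are ≤ 26 and the rest ≤ 28.
The total is then ≤ 26·j + 28·(6 − j) = 168 − 2j. For this to be ≥ 163 we need j ≤ 2, so at least 6 − 2 = 4 must reach 27.
Exactly 4 works: 4 values at 28 and 2 at 26 total 164; lower one of the high values by 1 (still ≥ 27) to hit 163.

4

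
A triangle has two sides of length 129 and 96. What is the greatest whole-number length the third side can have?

224

The third side must be less than 129 + 96 = 225.
The largest integer below 225 is 224.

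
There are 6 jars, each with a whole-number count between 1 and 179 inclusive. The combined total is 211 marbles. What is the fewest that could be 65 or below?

3

Let j be the number exceeding 65. Then the total is ≥ 66·j + 1·(6 − j) = 6 + 65j.
So 65j ≤ 205 and j ≤ 3; hence at least 6 − 3 = 3 are ≤ 65.
Exactly 3 works: 3 values at 1 and 3 at 66 total 201; raise one of the low values by 10 (still ≤ 65) to hit 211.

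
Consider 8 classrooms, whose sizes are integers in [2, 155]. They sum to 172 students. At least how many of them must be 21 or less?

Each value above 21 is at least 22, contributing at least 22 − 2 = 20 above the floor 2.
The sum exceeds the floor total 16 by 156, so at most ⌊156/20⌋ = 7 exceed 21, and at least 1 are ≤ 21.
Exactly 1 works: 1 value at 2 and 7 at 22 total 156; raise one of the low values by 16 (still ≤ 21) to hit 172.

1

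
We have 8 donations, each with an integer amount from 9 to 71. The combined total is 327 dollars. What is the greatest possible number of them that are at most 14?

Each value at 14 or below falls at least 71 − 14 = 57 short of the ceiling 71.
The ceiling total is 8 × 71 = 568, and we need 327, so at most ⌊(568 − 327)/57⌋ = 4 can be that low.
k = 4 is achieved by 4 values at 14 and 4 at 71, total 340; lower one of the 71's by 13 (still > 14) to reach 327.

4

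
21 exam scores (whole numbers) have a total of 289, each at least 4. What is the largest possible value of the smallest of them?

13

The average is 289/21 < 14, so some value is ≤ 13.
Achievable: 5 of them at 13 and 16 at 14 total 289.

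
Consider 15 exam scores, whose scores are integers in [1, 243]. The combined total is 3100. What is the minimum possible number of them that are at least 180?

If only k of them are at least 180, the other 15 − k are at most 179, so the total is at most k·243 + (15 − k)·179.
This must reach 3100, so k·243 + (15 − k)·179 ≥ 3100, giving k ≥ 7.
Exactly 7 works: 7 values at 243 and 8 at 179 total 3133; lower one of the high values by 33 (still ≥ 180) to hit 3100.

7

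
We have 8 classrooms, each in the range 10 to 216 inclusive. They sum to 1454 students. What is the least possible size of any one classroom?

To make one classroom as small as possible, make the other 7 as large as possible.
The other 7 can take up 7 × 216 = 1512 ≥ 1454 − 10, so one classroom can sit at its floor of 10.
Achievable: one at 10 and the other 7 totalling 1444, which fits since 7 × 10 ≤ 1444 ≤ 7 × 216.

10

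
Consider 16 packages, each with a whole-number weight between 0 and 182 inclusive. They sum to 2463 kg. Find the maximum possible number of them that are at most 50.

3

Each value at 50 or below falls at least 182 − 50 = 132 short of the ceiling 182.
The ceiling total is 16 × 182 = 2912, and we need 2463, so at most ⌊(2912 − 2463)/132⌋ = 3 can be that low.
k = 3 is achieved by 3 values at 50 and 13 at 182, total 2516; lower one of the 182's by 53 (still > 50) to reach 2463.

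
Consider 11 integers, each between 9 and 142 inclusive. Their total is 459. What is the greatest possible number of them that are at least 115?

3

With k values at 115 or above and the rest at least 9, the sum is at least 99 + 106k.
Since the sum is 459, we need 106k ≤ 360, i.e. k ≤ 3.
k = 3 is achieved by 3 values at 115 and 8 at 9, total 417; add 42 to one value (staying below 115) to reach 459.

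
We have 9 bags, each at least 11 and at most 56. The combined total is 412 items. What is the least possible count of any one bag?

11

To make one bag as small as possible, make the other 8 as large as possible.
The other 8 can take up 8 × 56 = 448 ≥ 412 − 11, so one bag can sit at its floor of 11.
Achievable: one at 11 and the other 8 totalling 401, which fits since 8 × 11 ≤ 401 ≤ 8 × 56.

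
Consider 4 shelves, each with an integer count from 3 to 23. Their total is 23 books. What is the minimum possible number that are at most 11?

Each value above 11 is at least 12, contributing at least 12 − 3 = 9 above the floor 3.
The sum exceeds the floor total 12 by 11, so at most ⌊11/9⌋ = 1 exceed 11, and at least 3 are ≤ 11.
Exactly 3 works: 3 values at 3 and 1 at 12 total 21; raise one of the low values by 2 (still ≤ 11) to hit 23.

3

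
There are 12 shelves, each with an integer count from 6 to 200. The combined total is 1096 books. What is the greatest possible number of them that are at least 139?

If k of the values are ≥ 139, the total is ≥ 139k + 6(12 − k).
Setting 139k + 6(12 − k) ≤ 1096 gives 133k ≤ 1024, so k ≤ 7.
k = 7 is achieved by 7 values at 139 and 5 at 6, total 1003; add 93 to one value (staying below 139) to reach 1096.

7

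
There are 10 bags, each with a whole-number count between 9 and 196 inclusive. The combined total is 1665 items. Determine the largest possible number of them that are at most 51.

Suppose k of them are at most 51. Those contribute at most 51 each and the rest at most 196 each.
So the total is at most 51k + 196(10 − k) = 1960 − 145k. This must still be ≥ 1665, so k ≤ 2.
k = 2 is achieved by 2 values at 51 and 8 at 196, total 1670; lower one of the 196's by 5 (still > 51) to reach 1665.

2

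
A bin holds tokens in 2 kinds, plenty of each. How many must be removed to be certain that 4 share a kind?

7

You could draw 3 of every kind without reaching 4 of any — 6 in all.
One more forces 4 of some kind, so 6 + 1 = 7.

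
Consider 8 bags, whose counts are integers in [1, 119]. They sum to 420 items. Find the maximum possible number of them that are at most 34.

Each value at 34 or below falls at least 119 − 34 = 85 short of the ceiling 119.
The ceiling total is 8 × 119 = 952, and we need 420, so at most ⌊(952 − 420)/85⌋ = 6 can be that low.
k = 6 is achieved by 6 values at 34 and 2 at 119, total 442; lower one of the 119's by 22 (still > 34) to reach 420.

6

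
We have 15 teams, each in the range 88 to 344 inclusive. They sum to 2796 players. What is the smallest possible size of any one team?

Minimizing one value means maximizing the remaining 14.
The other 14 can take up 14 × 344 = 4816 ≥ 2796 − 88, so one team can sit at its floor of 88.
Achievable: one at 88 and the other 14 totalling 2708, which fits since 14 × 88 ≤ 2708 ≤ 14 × 344.

88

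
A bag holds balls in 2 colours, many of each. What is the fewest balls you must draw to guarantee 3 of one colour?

You could draw 2 of every colour without reaching 3 of any — 4 in all.
One more forces 3 of some colour, so 4 + 1 = 5.

5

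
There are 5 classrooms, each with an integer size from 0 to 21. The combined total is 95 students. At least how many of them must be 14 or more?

Each value short of 14 is at most 13, costing at least 21 − 13 = 8 against the maximum total of 105.
We can afford to lose at most 105 − 95 = 10, so at most ⌊10/8⌋ = 1 fall short, and at least 4 are ≥ 14.
Exactly 4 works: 4 values at 21 and 1 at 13 total 97; lower one of the high values by 2 (still ≥ 14) to hit 95.

4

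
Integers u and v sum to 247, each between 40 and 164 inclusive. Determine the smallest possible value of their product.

13612

For a fixed sum, uv is smallest when u and v are as far apart as possible.
The extreme feasible split is u = 83, v = 164, giving uv = 13612.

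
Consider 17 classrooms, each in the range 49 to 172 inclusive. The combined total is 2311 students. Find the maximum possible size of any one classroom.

Maximizing one value means minimizing the remaining 16.
The other 16 contribute at least 16 × 49 = 784, leaving at most 2311 − 784 = 1527.
But each classroom is capped at 172, so the maximum is 172.
Achievable: one at 172 and the other 16 totalling 2139, which fits since 16 × 49 ≤ 2139 ≤ 16 × 172.

172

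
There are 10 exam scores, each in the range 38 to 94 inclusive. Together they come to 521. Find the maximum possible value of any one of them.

94

Maximizing one value means minimizing the remaining 9.
The other 9 contribute at least 9 × 38 = 342, leaving at most 521 − 342 = 179.
But each score is capped at 94, so the maximum is 94.
Achievable: one at 94 and the other 9 totalling 427, which fits since 9 × 38 ≤ 427 ≤ 9 × 94.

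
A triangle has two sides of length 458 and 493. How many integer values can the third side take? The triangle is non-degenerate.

915

The triangle inequality gives |458 − 493| < c < 458 + 493, i.e. 35 < c < 951.
So c can be any integer from 36 to 950: 915 values.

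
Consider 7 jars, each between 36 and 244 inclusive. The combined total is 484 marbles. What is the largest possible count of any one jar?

To make one jar as large as possible, make the other 6 as small as possible.
The other 6 contribute at least 6 × 36 = 216, leaving at most 484 − 216 = 268.
But each jar is capped at 244, so the maximum is 244.
Achievable: one at 244 and the other 6 totalling 240, which fits since 6 × 36 ≤ 240 ≤ 6 × 244.

244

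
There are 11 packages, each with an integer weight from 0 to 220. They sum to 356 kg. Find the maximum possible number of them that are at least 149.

If k of the values are ≥ 149, the total is ≥ 149k + 0(11 − k).
Setting 149k + 0(11 − k) ≤ 356 gives 149k ≤ 356, so k ≤ 2.
k = 2 is achieved by 2 values at 149 and 9 at 0, total 298; add 58 to one value (staying below 149) to reach 356.

2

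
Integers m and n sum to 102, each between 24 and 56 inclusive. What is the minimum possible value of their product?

2576

mn = m(102 − m) is concave in m, so over [46, 56] it is minimized at an endpoint.
At the endpoint m = 46, n = 102 − 46 = 56, so mn = 46 × 56 = 2576.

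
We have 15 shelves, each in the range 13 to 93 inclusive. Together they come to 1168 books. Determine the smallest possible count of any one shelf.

To make one shelf as small as possible, make the other 14 as large as possible.
The other 14 can take up 14 × 93 = 1302 ≥ 1168 − 13, so one shelf can sit at its floor of 13.
Achievable: one at 13 and the other 14 totalling 1155, which fits since 14 × 13 ≤ 1155 ≤ 14 × 93.

13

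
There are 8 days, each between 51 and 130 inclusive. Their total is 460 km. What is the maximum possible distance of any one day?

103

To make one day as large as possible, make the other 7 as small as possible.
The other 7 contribute at least 7 × 51 = 357, leaving at most 460 − 357 = 103.
Since 103 ≤ 130, this is achievable: one at 103 and 7 at 51.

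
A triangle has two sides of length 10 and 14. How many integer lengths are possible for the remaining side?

The triangle inequality gives |10 − 14| < c < 10 + 14, i.e. 4 < c < 24.
So c can be any integer from 5 to 23: 19 values.

19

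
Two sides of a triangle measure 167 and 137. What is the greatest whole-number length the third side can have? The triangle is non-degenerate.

303

The third side must be less than 167 + 137 = 304.
The largest integer below 304 is 303.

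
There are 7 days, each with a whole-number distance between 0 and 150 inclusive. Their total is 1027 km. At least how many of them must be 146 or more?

If only k of them are at least 146, the other 7 − k are at most 145, so the total is at most k·150 + (7 − k)·145.
This must reach 1027, so k·150 + (7 − k)·145 ≥ 1027, giving k ≥ 3.
Exactly 3 works: 3 values at 150 and 4 at 145 total 1030; lower one of the high values by 3 (still ≥ 146) to hit 1027.

3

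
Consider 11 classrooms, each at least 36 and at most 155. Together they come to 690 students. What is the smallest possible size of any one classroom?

To make one classroom as small as possible, make the other 10 as large as possible.
The other 10 can take up 10 × 155 = 1550 ≥ 690 − 36, so one classroom can sit at its floor of 36.
Achievable: one at 36 and the other 10 totalling 654, which fits since 10 × 36 ≤ 654 ≤ 10 × 155.

36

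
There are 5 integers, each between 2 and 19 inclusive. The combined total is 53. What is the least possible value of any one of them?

Minimizing one value means maximizing the remaining 4.
The other 4 can take up 4 × 19 = 76 ≥ 53 − 2, so one integer can sit at its floor of 2.
Achievable: one at 2 and the other 4 totalling 51, which fits since 4 × 2 ≤ 51 ≤ 4 × 19.

2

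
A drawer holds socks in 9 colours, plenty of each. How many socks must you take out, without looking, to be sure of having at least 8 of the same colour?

In the worst case you draw 7 of each of the 9 colours: 9 × 7 = 63.
One more forces 8 of some colour, so 63 + 1 = 64.

64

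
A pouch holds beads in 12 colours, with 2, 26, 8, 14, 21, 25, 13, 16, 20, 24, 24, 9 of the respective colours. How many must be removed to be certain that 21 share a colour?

In the worst case you take as many as possible of each colour without reaching 21: 2 + 20 + 8 + 14 + 20 + 20 + 13 + 16 + 20 + 20 + 20 + 9 = 182.
The next one must give 21 of some colour, so 182 + 1 = 183.

183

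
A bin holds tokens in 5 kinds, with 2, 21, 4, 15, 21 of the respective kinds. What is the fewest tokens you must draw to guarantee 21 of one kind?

In the worst case you take as many as possible of each kind without reaching 21: 2 + 20 + 4 + 15 + 20 = 61.
The next one must give 21 of some kind, so 61 + 1 = 62.

62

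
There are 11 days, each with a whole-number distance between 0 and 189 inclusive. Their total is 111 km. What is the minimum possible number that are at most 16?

Let j be the number exceeding 16. Then the total is ≥ 17·j + 0·(11 − j) = 0 + 17j.
So 17j ≤ 111 and j ≤ 6; hence at least 11 − 6 = 5 are ≤ 16.
Exactly 5 works: 5 values at 0 and 6 at 17 total 102; raise one of the low values by 9 (still ≤ 16) to hit 111.

5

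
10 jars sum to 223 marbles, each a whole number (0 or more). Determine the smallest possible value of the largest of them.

23

If every one of the 10 were at most 22, the total would be at most 10 × 22 = 220 < 223.
Achievable: 3 of them at 23 and 7 at 22 total 223.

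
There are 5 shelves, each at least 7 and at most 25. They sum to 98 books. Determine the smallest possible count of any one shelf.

To make one shelf as small as possible, make the other 4 as large as possible.
The other 4 can take up 4 × 25 = 100 ≥ 98 − 7, so one shelf can sit at its floor of 7.
Achievable: one at 7 and the other 4 totalling 91, which fits since 4 × 7 ≤ 91 ≤ 4 × 25.

7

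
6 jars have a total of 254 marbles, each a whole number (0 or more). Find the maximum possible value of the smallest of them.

42

The 6 values sum to 254, so their minimum is at most ⌊254/6⌋ = 42.
Achievable: 4 of them at 42 and 2 at 43 total 254.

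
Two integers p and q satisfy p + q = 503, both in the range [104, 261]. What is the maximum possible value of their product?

With p + q fixed, pq peaks when the two are closest together.
Taking p = 251 and q = 252 (both in [104, 261]) gives pq = 63252.

63252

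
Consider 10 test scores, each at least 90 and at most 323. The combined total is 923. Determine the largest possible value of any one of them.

113

To make one score as large as possible, make the other 9 as small as possible.
The other 9 contribute at least 9 × 90 = 810, leaving at most 923 − 810 = 113.
Since 113 ≤ 323, this is achievable: one at 113 and 9 at 90.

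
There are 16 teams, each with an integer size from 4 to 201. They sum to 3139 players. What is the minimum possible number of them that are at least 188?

11

If only k of them are at least 188, the other 16 − k are at most 187, so the total is at most k·201 + (16 − k)·187.
This must reach 3139, so k·201 + (16 − k)·187 ≥ 3139, giving k ≥ 11.
Exactly 11 works: 11 values at 201 and 5 at 187 total 3146; lower one of the high values by 7 (still ≥ 188) to hit 3139.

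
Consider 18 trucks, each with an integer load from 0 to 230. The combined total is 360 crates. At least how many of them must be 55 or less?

Let j be the number exceeding 55. Then the total is ≥ 56·j + 0·(18 − j) = 0 + 56j.
So 56j ≤ 360 and j ≤ 6; hence at least 18 − 6 = 12 are ≤ 55.
Exactly 12 works: 12 values at 0 and 6 at 56 total 336; raise one of the low values by 24 (still ≤ 55) to hit 360.

12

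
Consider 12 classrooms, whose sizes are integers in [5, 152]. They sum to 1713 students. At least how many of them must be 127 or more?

8

If only k of them are at least 127, the other 12 − k are at most 126, so the total is at most k·152 + (12 − k)·126.
This must reach 1713, so k·152 + (12 − k)·126 ≥ 1713, giving k ≥ 8.
Exactly 8 works: 8 values at 152 and 4 at 126 total 1720; lower one of the high values by 7 (still ≥ 127) to hit 1713.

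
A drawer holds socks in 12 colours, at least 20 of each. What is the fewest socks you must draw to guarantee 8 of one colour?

You could draw 7 of every colour without reaching 8 of any — 84 in all.
One more forces 8 of some colour, so 84 + 1 = 85.

85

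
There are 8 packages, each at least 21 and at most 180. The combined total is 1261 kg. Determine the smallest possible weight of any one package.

To make one package as small as possible, make the other 7 as large as possible.
The other 7 can take up 7 × 180 = 1260 ≥ 1261 − 21, so one package can sit at its floor of 21.
Achievable: one at 21 and the other 7 totalling 1240, which fits since 7 × 21 ≤ 1240 ≤ 7 × 180.

21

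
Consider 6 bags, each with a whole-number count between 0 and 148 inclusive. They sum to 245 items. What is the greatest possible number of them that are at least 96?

2

Suppose k of them are at least 96. Those contribute at least 96 each and the other 6 − k at least 0 each.
So the total is at least 96k + 0(6 − k) = 0 + 96k. This must be ≤ 245, giving k ≤ 2.
k = 2 is achieved by 2 values at 96 and 4 at 0, total 192; add 53 to one value (staying below 96) to reach 245.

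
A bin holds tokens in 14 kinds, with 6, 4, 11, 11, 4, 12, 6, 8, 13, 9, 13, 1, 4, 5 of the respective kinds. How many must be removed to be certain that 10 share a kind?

93

In the worst case you take as many as possible of each kind without reaching 10: 6 + 4 + 9 + 9 + 4 + 9 + 6 + 8 + 9 + 9 + 9 + 1 + 4 + 5 = 92.
The next one must give 10 of some kind, so 92 + 1 = 93.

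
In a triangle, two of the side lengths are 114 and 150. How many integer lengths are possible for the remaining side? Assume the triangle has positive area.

227

The triangle inequality gives |114 − 150| < c < 114 + 150, i.e. 36 < c < 264.
So c can be any integer from 37 to 263: 227 values.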